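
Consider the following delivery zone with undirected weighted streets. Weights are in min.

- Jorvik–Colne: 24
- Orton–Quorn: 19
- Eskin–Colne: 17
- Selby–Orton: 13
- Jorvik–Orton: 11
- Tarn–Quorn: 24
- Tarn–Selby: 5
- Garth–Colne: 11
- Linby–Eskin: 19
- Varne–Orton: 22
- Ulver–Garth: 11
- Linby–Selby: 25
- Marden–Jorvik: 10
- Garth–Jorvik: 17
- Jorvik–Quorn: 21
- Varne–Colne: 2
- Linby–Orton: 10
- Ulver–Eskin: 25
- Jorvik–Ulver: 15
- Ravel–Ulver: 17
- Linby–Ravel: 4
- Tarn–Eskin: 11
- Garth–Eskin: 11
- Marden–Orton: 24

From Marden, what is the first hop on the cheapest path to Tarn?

Candidate routes:
Marden - Jorvik - Orton - Selby - Tarn: 10+11+13+5 = 39
Marden - Jorvik - Garth - Eskin - Tarn: 10+17+11+11 = 49
Marden - Orton - Selby - Tarn: 24+13+5 = 42
Marden - Jorvik - Quorn - Tarn: 10+21+24 = 55
The minimum is 39 min via Marden - Jorvik - Orton - Selby - Tarn.
So from Marden the first move is to Jorvik.

Jorvik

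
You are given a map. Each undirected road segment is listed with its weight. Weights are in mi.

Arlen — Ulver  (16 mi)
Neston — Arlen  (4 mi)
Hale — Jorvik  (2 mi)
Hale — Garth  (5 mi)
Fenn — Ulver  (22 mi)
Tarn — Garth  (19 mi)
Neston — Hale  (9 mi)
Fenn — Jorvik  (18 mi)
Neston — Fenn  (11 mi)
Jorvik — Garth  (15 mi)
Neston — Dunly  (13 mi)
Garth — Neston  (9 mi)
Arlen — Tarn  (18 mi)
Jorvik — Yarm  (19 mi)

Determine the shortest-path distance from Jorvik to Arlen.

Compare a few routes:
Jorvik - Hale - Garth - Neston - Arlen: 2+5+9+4 = 20
Jorvik - Garth - Neston - Arlen: 15+9+4 = 28
Jorvik - Hale - Neston - Arlen: 2+9+4 = 15
The minimum is 15 mi via Jorvik - Hale - Neston - Arlen.

15 mi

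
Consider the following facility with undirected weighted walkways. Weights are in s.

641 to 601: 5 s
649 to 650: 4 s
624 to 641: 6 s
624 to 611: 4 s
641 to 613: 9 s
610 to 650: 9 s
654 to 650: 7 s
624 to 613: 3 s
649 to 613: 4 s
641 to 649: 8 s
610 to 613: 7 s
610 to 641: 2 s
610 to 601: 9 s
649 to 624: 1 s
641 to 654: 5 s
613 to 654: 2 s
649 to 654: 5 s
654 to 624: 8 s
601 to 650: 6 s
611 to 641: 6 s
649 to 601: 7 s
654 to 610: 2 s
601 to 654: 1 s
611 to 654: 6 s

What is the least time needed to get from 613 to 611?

7 s

Enumerating some paths:
613 - 624 - 611: 3+4 = 7
613 - 654 - 611: 2+6 = 8
The minimum is 7 s via 613 - 624 - 611.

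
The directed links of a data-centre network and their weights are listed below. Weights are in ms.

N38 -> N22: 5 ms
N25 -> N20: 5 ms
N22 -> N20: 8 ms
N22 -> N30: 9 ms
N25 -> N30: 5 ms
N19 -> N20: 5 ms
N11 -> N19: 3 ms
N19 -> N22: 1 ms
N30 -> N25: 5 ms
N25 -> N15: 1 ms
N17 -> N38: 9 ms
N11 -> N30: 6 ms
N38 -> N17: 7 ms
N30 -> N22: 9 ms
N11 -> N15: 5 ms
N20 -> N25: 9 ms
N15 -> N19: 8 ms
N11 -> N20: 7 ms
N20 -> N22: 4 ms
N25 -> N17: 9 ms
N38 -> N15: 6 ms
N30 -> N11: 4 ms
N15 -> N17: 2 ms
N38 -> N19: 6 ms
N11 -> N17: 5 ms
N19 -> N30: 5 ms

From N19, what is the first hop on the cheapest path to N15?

Enumerating some paths:
N19 - N30 - N25 - N15: 5+5+1 = 11
N19 - N30 - N11 - N15: 5+4+5 = 14
N19 - N20 - N25 - N15: 5+9+1 = 15
The minimum is 11 ms via N19 - N30 - N25 - N15.
So from N19 the first move is to N30.

N30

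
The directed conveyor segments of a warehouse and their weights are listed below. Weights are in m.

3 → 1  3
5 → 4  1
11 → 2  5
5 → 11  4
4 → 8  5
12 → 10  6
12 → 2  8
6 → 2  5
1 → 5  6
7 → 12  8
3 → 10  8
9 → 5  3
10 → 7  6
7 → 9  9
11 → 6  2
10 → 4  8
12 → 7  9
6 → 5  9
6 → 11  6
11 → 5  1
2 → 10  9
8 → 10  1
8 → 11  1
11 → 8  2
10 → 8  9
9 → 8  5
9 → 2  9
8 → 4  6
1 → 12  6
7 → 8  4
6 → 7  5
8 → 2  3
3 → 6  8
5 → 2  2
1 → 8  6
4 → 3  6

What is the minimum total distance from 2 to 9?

Candidate routes:
2 - 10 - 4 - 8 - 11 - 6 - 7 - 9: 9+8+5+1+2+5+9 = 39
2 - 10 - 8 - 11 - 6 - 7 - 9: 9+9+1+2+5+9 = 35
2 - 10 - 7 - 9: 9+6+9 = 24
2 - 10 - 4 - 3 - 6 - 7 - 9: 9+8+6+8+5+9 = 45
Cheapest is 2 - 10 - 7 - 9 at 24 m.

24 m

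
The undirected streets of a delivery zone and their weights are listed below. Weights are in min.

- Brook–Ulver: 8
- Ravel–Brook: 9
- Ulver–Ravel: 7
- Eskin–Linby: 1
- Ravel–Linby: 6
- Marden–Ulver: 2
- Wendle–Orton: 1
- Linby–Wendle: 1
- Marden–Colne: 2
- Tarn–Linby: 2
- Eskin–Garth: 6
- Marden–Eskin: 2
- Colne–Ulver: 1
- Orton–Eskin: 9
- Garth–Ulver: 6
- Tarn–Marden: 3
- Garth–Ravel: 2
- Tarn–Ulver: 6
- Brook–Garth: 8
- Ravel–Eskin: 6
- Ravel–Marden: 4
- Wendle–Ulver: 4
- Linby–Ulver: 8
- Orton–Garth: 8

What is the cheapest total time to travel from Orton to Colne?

Shortest distances from Orton:
Orton: 0
Wendle: 1  (via Orton)
Linby: 2  (via Wendle)
Eskin: 3  (via Linby)
Tarn: 4  (via Linby)
Ulver: 5  (via Wendle)
Marden: 5  (via Eskin)
Colne: 6  (via Ulver)
Shortest route: Orton–Wendle–Ulver–Colne = 6 min.

6 min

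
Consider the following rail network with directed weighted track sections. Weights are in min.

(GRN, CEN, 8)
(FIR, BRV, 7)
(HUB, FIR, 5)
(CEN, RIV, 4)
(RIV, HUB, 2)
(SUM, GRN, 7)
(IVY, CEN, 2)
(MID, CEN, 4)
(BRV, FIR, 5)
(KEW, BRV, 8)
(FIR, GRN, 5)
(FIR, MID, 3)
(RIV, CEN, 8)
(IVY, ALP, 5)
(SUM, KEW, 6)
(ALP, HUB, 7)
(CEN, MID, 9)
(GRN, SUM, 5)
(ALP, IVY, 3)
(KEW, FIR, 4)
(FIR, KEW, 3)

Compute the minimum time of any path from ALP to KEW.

Candidate routes:
ALP → IVY → CEN → RIV → HUB → FIR → GRN → SUM → KEW: 3+2+4+2+5+5+5+6 = 32
ALP → HUB → FIR → GRN → SUM → KEW: 7+5+5+5+6 = 28
ALP → HUB → FIR → KEW: 7+5+3 = 15
ALP → IVY → CEN → RIV → HUB → FIR → KEW: 3+2+4+2+5+3 = 19
Cheapest is ALP → HUB → FIR → KEW at 15 min.

15 min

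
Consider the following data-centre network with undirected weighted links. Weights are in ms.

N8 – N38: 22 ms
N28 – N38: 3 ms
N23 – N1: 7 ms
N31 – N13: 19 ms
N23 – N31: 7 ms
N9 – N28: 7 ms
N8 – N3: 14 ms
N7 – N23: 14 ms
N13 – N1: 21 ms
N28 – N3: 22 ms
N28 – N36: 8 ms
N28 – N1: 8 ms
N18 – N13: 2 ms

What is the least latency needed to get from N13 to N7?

40 ms

Settle nodes by increasing distance from N13:
N13: 0
N18: 2  (via N13)
N31: 19  (via N13)
N1: 21  (via N13)
N23: 26  (via N31)
N28: 29  (via N1)
N38: 32  (via N28)
N9: 36  (via N28)
N36: 37  (via N28)
N7: 40  (via N23)
Shortest route: N13–N31–N23–N7 = 40 ms.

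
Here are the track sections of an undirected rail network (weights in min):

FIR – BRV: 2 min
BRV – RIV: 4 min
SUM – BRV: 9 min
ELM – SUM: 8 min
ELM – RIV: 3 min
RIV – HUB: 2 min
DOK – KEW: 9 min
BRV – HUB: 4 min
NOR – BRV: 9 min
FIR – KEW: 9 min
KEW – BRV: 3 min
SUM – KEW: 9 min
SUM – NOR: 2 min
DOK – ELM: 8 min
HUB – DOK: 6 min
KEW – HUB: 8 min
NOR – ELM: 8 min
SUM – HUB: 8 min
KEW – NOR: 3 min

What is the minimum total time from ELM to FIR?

Settle nodes by increasing distance from ELM:
ELM: 0
RIV: 3  (via ELM)
HUB: 5  (via RIV)
BRV: 7  (via RIV)
SUM: 8  (via ELM)
NOR: 8  (via ELM)
DOK: 8  (via ELM)
FIR: 9  (via BRV)
Shortest route: ELM–RIV–BRV–FIR = 9 min.

9 min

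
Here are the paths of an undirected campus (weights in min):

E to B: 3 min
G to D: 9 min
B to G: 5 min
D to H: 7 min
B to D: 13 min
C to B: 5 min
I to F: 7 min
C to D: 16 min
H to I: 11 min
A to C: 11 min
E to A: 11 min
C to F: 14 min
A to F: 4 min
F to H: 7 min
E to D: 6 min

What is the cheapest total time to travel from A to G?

19 min

Compare a few routes:
A - E - B - G: 11+3+5 = 19
A - C - B - G: 11+5+5 = 21
A - E - D - G: 11+6+9 = 26
The minimum is 19 min via A - E - B - G.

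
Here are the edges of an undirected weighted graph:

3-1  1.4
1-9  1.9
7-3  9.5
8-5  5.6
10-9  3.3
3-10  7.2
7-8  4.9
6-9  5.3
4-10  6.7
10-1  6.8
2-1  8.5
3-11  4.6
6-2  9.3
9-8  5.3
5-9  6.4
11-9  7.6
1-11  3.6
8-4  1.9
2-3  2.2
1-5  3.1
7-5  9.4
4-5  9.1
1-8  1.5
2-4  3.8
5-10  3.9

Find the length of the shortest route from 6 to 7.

13.6

Candidate routes:
6 → 9 → 1 → 8 → 7: 5.3+1.9+1.5+4.9 = 13.6
6 → 9 → 1 → 3 → 7: 5.3+1.9+1.4+9.5 = 18.1
6 → 2 → 3 → 1 → 8 → 7: 9.3+2.2+1.4+1.5+4.9 = 19.3
6 → 9 → 8 → 7: 5.3+5.3+4.9 = 15.5
The minimum is 13.6 via 6 → 9 → 1 → 8 → 7.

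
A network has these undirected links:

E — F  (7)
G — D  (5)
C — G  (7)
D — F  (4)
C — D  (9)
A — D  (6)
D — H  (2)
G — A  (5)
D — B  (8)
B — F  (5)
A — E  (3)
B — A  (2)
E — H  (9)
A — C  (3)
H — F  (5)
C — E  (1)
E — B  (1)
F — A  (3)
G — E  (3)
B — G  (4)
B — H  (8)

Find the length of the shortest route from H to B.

Settle nodes by increasing distance from H:
H: 0
D: 2  (via H)
F: 5  (via H)
G: 7  (via D)
A: 8  (via D)
B: 8  (via H)
Shortest route: H → B = 8.

8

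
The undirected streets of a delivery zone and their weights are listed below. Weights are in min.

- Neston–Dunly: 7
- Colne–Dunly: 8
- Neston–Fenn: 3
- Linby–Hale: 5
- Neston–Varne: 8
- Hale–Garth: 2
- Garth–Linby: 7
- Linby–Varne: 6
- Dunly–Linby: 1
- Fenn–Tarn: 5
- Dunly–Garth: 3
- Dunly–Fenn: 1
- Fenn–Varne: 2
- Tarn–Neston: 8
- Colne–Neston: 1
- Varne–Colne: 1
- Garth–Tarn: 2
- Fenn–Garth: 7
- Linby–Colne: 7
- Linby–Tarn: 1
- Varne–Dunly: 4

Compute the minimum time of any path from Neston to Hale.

9 min

Compare a few routes:
Neston → Fenn → Dunly → Garth → Hale: 3+1+3+2 = 9
Neston → Fenn → Dunly → Linby → Hale: 3+1+1+5 = 10
Cheapest is Neston → Fenn → Dunly → Garth → Hale at 9 min.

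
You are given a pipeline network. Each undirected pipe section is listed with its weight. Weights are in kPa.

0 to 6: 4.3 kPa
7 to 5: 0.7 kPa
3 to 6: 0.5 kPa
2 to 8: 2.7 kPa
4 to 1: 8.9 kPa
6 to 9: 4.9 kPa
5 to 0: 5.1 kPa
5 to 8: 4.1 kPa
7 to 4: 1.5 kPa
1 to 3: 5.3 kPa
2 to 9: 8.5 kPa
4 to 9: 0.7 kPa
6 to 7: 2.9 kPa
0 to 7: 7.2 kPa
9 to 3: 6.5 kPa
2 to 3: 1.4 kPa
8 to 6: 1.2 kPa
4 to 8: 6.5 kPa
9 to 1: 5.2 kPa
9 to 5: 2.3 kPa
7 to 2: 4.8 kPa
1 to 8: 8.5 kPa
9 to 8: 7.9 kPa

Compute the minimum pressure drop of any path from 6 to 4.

4.4 kPa

Candidate routes:
6 - 7 - 5 - 9 - 4: 2.9+0.7+2.3+0.7 = 6.6
6 - 9 - 4: 4.9+0.7 = 5.6
6 - 7 - 4: 2.9+1.5 = 4.4
Cheapest is 6 - 7 - 4 at 4.4 kPa.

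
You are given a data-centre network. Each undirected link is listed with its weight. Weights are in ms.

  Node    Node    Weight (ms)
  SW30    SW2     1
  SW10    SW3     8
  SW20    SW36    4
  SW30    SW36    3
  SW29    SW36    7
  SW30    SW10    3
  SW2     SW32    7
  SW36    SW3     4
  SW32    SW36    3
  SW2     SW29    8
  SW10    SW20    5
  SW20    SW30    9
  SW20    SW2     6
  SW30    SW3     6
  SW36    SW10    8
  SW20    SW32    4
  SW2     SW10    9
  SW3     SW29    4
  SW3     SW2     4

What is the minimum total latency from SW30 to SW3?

Enumerating some paths:
SW30–SW3: 6 = 6
SW30–SW2–SW3: 1+4 = 5
Cheapest is SW30–SW2–SW3 at 5 ms.

5 ms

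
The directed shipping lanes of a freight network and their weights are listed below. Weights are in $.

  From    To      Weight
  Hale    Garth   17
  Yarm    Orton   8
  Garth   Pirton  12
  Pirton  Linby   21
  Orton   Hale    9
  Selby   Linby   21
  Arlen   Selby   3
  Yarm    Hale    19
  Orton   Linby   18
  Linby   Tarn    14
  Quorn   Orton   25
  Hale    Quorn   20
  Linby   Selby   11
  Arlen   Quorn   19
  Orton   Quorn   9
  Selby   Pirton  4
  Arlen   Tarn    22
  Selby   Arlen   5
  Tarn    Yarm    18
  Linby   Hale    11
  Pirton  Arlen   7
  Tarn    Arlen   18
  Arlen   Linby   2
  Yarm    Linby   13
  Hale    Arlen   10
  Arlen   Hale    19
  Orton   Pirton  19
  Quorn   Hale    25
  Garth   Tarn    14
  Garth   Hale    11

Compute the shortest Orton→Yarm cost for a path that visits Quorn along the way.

Shortest Orton→Quorn: Orton → Quorn = 9
Shortest Quorn→Yarm: Quorn → Hale → Arlen → Linby → Tarn → Yarm = 69
Total via Quorn: 9 + 69 = $78.

$78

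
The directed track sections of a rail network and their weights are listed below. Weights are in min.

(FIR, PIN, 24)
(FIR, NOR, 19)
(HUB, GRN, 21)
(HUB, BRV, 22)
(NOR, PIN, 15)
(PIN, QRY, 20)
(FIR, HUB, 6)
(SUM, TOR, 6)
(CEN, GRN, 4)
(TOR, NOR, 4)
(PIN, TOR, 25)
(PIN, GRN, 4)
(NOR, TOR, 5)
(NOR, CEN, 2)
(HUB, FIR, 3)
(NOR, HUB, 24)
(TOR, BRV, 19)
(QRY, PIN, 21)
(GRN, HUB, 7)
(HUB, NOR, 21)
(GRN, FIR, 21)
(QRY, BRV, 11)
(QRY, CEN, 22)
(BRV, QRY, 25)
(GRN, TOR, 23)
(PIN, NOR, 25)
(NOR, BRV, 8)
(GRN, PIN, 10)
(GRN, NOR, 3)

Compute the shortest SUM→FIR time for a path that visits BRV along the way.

Best SUM to BRV: SUM → TOR → NOR → BRV costing 18
Best BRV to FIR: BRV → QRY → PIN → GRN → HUB → FIR costing 60
Total via BRV: 18 + 60 = 78 min.

78 min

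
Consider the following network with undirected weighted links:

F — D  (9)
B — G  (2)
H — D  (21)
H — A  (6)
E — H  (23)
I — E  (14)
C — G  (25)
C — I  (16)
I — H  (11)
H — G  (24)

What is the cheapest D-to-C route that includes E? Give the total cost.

74

Shortest D→E: D–H–E = 44
Best E to C: E–I–C costing 30
Total via E: 44 + 30 = 74.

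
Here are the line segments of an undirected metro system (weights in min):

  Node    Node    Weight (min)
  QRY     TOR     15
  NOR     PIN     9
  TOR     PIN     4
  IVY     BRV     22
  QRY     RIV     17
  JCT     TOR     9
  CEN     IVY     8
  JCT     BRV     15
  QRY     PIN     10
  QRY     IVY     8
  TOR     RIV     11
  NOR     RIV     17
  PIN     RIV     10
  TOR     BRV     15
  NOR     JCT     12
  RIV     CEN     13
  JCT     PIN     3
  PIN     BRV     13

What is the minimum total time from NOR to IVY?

27 min

Settle nodes by increasing distance from NOR:
NOR: 0
PIN: 9  (via NOR)
JCT: 12  (via NOR)
TOR: 13  (via PIN)
RIV: 17  (via NOR)
QRY: 19  (via PIN)
BRV: 22  (via PIN)
IVY: 27  (via QRY)
Shortest route: NOR → PIN → QRY → IVY = 27 min.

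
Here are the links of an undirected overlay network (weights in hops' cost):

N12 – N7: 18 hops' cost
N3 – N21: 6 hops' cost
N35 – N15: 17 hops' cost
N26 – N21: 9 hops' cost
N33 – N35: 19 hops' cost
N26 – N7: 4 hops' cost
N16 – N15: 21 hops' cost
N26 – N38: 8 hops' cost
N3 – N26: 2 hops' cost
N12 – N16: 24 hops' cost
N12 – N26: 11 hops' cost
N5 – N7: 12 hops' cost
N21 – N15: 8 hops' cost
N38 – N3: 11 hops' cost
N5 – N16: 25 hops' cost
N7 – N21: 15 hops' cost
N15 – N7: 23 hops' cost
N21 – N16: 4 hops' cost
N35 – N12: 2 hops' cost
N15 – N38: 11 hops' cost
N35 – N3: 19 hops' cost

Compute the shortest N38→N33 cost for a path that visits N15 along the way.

47 hops' cost

Best N38 to N15: N38 → N15 costing 11
Shortest N15→N33: N15 → N35 → N33 = 36
Total via N15: 11 + 36 = 47 hops' cost.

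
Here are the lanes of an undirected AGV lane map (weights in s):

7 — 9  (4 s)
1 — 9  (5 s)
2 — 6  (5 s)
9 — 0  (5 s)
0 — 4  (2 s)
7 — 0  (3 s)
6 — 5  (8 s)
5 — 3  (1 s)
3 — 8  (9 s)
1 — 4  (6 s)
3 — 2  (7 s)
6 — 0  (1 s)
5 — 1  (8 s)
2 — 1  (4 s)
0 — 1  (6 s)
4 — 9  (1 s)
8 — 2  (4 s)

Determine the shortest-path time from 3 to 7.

Candidate routes:
3 - 5 - 6 - 0 - 7: 1+8+1+3 = 13
3 - 5 - 6 - 0 - 4 - 9 - 7: 1+8+1+2+1+4 = 17
3 - 2 - 6 - 0 - 7: 7+5+1+3 = 16
Cheapest is 3 - 5 - 6 - 0 - 7 at 13 s.

13 s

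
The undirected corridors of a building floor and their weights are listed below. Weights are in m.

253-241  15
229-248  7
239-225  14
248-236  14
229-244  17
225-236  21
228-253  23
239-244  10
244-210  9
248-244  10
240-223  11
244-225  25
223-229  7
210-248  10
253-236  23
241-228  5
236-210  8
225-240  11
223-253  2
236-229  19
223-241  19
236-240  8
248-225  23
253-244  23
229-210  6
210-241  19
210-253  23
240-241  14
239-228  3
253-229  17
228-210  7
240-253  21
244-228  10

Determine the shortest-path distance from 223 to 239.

Settle nodes by increasing distance from 223:
223: 0
253: 2  (via 223)
229: 7  (via 223)
240: 11  (via 223)
210: 13  (via 229)
248: 14  (via 229)
241: 17  (via 253)
236: 19  (via 240)
228: 20  (via 210)
225: 22  (via 240)
244: 22  (via 210)
239: 23  (via 228)
Shortest route: 223–229–210–228–239 = 23 m.

23 m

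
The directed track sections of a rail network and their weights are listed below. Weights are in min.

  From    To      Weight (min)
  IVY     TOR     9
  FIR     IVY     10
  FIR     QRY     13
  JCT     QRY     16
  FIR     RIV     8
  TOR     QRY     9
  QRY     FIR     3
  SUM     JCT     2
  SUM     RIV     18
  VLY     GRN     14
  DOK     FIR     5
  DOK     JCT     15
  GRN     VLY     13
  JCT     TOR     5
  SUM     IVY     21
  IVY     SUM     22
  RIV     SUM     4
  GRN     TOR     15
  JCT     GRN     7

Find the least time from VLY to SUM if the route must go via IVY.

73 min

Shortest VLY→IVY: VLY → GRN → TOR → QRY → FIR → IVY = 51
Shortest IVY→SUM: IVY → SUM = 22
Total via IVY: 51 + 22 = 73 min.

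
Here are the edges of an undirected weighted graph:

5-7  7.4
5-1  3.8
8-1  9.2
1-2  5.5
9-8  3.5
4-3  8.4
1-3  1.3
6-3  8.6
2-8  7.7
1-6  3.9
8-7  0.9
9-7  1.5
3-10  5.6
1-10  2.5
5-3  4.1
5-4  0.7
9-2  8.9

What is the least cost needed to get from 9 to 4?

Settle nodes by increasing distance from 9:
9: 0
7: 1.5  (via 9)
8: 2.4  (via 7)
2: 8.9  (via 9)
5: 8.9  (via 7)
4: 9.6  (via 5)
Shortest route: 9 → 7 → 5 → 4 = 9.6.

9.6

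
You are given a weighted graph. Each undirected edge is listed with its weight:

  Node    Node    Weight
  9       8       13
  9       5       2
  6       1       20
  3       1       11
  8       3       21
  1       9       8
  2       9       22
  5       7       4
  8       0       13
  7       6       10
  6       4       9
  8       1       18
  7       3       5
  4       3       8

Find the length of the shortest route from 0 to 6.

Shortest distances from 0:
0: 0
8: 13  (via 0)
9: 26  (via 8)
5: 28  (via 9)
1: 31  (via 8)
7: 32  (via 5)
3: 34  (via 8)
4: 42  (via 3)
6: 42  (via 7)
Shortest route: 0 → 8 → 9 → 5 → 7 → 6 = 42.

42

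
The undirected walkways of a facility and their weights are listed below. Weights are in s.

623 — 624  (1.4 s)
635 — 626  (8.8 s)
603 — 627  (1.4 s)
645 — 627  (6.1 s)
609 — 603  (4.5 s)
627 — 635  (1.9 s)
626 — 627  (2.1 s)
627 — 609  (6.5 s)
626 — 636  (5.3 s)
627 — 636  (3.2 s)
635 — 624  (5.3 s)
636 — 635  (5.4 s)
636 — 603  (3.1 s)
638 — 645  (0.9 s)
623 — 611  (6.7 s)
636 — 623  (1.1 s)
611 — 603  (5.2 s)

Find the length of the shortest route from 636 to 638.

10.2 s

Compare a few routes:
636–635–627–645–638: 5.4+1.9+6.1+0.9 = 14.3
636–627–645–638: 3.2+6.1+0.9 = 10.2
636–603–627–645–638: 3.1+1.4+6.1+0.9 = 11.5
The minimum is 10.2 s via 636–627–645–638.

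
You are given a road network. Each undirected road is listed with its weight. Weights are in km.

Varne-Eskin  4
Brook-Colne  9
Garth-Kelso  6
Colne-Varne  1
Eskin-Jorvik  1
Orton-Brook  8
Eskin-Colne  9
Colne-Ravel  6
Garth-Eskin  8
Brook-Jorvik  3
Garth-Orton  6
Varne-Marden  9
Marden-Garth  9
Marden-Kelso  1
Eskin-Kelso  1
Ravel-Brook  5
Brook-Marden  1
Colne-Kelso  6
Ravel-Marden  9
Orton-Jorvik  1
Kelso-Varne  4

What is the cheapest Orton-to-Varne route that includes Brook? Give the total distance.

Shortest Orton→Brook: Orton–Jorvik–Brook = 4
Best Brook to Varne: Brook–Marden–Kelso–Varne costing 6
Total via Brook: 4 + 6 = 10 km.

10 km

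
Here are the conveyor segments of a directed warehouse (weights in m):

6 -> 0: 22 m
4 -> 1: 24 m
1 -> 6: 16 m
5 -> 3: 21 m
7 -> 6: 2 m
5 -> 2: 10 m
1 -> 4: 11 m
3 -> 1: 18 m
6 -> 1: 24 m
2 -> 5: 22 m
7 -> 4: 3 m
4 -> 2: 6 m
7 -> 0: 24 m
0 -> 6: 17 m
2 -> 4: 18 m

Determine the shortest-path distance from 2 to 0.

Candidate routes:
2 → 5 → 3 → 1 → 6 → 0: 22+21+18+16+22 = 99
2 → 4 → 1 → 6 → 0: 18+24+16+22 = 80
The minimum is 80 m via 2 → 4 → 1 → 6 → 0.

80 m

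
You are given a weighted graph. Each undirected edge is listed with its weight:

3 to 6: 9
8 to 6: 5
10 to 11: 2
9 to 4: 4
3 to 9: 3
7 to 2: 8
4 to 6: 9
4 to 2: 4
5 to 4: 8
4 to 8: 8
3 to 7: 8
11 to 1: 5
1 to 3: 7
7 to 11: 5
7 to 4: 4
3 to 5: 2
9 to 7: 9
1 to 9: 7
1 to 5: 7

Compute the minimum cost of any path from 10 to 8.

19

Compare a few routes:
10 - 11 - 7 - 2 - 4 - 8: 2+5+8+4+8 = 27
10 - 11 - 7 - 4 - 8: 2+5+4+8 = 19
10 - 11 - 1 - 9 - 4 - 8: 2+5+7+4+8 = 26
10 - 11 - 7 - 4 - 6 - 8: 2+5+4+9+5 = 25
Cheapest is 10 - 11 - 7 - 4 - 8 at 19.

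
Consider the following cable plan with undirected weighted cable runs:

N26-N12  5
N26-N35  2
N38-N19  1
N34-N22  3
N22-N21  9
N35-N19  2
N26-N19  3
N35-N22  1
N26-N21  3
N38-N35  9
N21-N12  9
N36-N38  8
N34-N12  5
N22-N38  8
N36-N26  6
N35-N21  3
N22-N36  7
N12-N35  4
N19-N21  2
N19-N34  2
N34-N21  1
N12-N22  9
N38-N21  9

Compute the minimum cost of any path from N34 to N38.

3

Running Dijkstra from N34:
N34: 0
N21: 1  (via N34)
N19: 2  (via N34)
N38: 3  (via N19)
Shortest route: N34–N19–N38 = 3.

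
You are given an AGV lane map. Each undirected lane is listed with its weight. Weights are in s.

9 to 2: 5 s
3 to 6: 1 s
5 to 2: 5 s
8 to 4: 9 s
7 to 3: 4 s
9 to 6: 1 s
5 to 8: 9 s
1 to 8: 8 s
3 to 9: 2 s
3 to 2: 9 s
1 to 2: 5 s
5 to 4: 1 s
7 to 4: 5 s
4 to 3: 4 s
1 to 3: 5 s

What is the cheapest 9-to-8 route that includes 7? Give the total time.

20 s

Best 9 to 7: 9–3–7 costing 6
Shortest 7→8: 7–4–8 = 14
Total via 7: 6 + 14 = 20 s.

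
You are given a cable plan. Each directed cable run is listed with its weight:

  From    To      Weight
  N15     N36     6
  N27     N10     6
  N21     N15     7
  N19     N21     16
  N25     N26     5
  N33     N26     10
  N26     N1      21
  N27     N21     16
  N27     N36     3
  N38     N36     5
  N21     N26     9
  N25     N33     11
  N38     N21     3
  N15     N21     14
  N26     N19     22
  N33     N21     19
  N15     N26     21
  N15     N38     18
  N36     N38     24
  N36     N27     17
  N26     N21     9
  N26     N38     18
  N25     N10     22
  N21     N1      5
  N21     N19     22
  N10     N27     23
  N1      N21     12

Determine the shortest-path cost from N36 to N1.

32

Compare a few routes:
N36 → N27 → N21 → N1: 17+16+5 = 38
N36 → N38 → N21 → N1: 24+3+5 = 32
Cheapest is N36 → N38 → N21 → N1 at 32.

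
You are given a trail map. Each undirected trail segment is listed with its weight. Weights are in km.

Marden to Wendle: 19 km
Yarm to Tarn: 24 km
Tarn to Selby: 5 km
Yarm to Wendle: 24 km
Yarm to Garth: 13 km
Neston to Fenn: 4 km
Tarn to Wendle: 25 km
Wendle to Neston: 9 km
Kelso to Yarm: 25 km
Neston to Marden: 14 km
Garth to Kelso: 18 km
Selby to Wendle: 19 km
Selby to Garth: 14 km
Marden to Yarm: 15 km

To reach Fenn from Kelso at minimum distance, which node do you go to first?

Yarm

Enumerating some paths:
Kelso–Yarm–Marden–Neston–Fenn: 25+15+14+4 = 58
Kelso–Garth–Selby–Wendle–Neston–Fenn: 18+14+19+9+4 = 64
Kelso–Garth–Yarm–Marden–Neston–Fenn: 18+13+15+14+4 = 64
Kelso–Yarm–Wendle–Neston–Fenn: 25+24+9+4 = 62
The minimum is 58 km via Kelso–Yarm–Marden–Neston–Fenn.
So from Kelso the first move is to Yarm.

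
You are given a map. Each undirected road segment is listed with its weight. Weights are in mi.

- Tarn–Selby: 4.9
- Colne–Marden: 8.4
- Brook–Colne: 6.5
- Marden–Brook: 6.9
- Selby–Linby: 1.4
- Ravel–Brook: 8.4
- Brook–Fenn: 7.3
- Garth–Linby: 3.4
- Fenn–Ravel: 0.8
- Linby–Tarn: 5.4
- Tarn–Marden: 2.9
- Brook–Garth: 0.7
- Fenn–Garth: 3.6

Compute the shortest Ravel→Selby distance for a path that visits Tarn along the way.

18.1 mi

Best Ravel to Tarn: Ravel → Fenn → Garth → Linby → Tarn costing 13.2
Shortest Tarn→Selby: Tarn → Selby = 4.9
Total via Tarn: 13.2 + 4.9 = 18.1 mi.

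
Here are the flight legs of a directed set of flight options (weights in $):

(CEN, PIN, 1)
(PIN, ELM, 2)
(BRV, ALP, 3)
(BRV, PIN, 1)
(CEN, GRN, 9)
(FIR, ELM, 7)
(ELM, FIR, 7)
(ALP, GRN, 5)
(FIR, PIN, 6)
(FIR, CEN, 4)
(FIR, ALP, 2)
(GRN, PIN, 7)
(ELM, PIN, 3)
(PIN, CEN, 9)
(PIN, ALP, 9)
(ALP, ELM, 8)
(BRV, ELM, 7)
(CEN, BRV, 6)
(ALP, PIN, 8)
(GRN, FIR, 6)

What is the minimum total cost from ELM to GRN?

$14

Candidate routes:
ELM → FIR → CEN → GRN: 7+4+9 = 20
ELM → FIR → ALP → GRN: 7+2+5 = 14
ELM → PIN → ALP → GRN: 3+9+5 = 17
Cheapest is ELM → FIR → ALP → GRN at $14.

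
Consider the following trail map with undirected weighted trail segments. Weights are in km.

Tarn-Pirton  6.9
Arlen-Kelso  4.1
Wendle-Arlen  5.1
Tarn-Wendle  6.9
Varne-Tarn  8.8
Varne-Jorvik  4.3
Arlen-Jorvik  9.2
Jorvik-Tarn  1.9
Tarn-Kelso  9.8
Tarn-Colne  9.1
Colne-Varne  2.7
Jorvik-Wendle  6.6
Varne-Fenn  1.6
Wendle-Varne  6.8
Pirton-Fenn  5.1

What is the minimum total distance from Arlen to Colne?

Enumerating some paths:
Arlen → Wendle → Varne → Colne: 5.1+6.8+2.7 = 14.6
Arlen → Jorvik → Varne → Colne: 9.2+4.3+2.7 = 16.2
Arlen → Wendle → Jorvik → Varne → Colne: 5.1+6.6+4.3+2.7 = 18.7
Cheapest is Arlen → Wendle → Varne → Colne at 14.6 km.

14.6 km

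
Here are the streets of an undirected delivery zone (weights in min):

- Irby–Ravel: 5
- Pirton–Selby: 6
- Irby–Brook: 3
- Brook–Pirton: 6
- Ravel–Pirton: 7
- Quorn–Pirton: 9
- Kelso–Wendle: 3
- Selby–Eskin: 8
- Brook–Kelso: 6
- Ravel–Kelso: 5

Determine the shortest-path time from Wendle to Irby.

12 min

Enumerating some paths:
Wendle → Kelso → Ravel → Irby: 3+5+5 = 13
Wendle → Kelso → Brook → Irby: 3+6+3 = 12
Wendle → Kelso → Ravel → Pirton → Brook → Irby: 3+5+7+6+3 = 24
Cheapest is Wendle → Kelso → Brook → Irby at 12 min.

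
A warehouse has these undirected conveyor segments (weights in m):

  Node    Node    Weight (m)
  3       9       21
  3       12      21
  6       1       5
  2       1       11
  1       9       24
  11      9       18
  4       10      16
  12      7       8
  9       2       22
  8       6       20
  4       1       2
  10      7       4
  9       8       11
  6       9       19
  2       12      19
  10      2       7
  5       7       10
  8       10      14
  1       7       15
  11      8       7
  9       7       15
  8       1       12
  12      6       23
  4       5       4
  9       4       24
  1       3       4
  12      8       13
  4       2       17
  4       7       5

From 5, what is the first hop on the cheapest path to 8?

4

Candidate routes:
5 - 4 - 1 - 8: 4+2+12 = 18
5 - 4 - 7 - 10 - 8: 4+5+4+14 = 27
The minimum is 18 m via 5 - 4 - 1 - 8.
So from 5 the first move is to 4.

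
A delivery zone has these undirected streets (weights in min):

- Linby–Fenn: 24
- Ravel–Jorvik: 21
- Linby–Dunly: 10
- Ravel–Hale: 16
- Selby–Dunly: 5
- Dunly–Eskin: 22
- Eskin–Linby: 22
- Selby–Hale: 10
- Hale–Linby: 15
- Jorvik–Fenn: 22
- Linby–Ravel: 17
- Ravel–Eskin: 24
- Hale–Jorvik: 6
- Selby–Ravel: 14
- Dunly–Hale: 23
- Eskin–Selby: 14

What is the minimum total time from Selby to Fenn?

38 min

Shortest distances from Selby:
Selby: 0
Dunly: 5  (via Selby)
Hale: 10  (via Selby)
Ravel: 14  (via Selby)
Eskin: 14  (via Selby)
Linby: 15  (via Dunly)
Jorvik: 16  (via Hale)
Fenn: 38  (via Jorvik)
Shortest route: Selby–Hale–Jorvik–Fenn = 38 min.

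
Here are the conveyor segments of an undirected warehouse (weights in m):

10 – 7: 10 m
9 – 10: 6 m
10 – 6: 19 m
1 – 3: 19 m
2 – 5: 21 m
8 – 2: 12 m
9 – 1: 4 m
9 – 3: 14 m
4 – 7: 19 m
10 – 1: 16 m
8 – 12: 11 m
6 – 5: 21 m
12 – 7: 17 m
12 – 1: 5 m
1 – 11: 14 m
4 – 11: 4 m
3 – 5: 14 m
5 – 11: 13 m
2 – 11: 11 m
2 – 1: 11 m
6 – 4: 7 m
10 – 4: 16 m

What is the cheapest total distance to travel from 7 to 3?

Shortest distances from 7:
7: 0
10: 10  (via 7)
9: 16  (via 10)
12: 17  (via 7)
4: 19  (via 7)
1: 20  (via 9)
11: 23  (via 4)
6: 26  (via 4)
8: 28  (via 12)
3: 30  (via 9)
Shortest route: 7–10–9–3 = 30 m.

30 m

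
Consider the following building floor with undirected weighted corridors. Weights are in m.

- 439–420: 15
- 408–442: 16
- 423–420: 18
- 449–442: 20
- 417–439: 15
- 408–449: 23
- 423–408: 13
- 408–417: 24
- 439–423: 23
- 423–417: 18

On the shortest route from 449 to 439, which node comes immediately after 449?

Candidate routes:
449–408–423–439: 23+13+23 = 59
449–408–423–417–439: 23+13+18+15 = 69
449–408–417–439: 23+24+15 = 62
The minimum is 59 m via 449–408–423–439.
So from 449 the first move is to 408.

408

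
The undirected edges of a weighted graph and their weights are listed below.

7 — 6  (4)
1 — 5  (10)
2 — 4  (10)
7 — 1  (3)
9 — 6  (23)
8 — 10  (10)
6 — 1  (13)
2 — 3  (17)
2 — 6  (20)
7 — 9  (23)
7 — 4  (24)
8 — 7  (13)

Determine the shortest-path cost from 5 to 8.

26

Compare a few routes:
5–1–7–8: 10+3+13 = 26
5–1–6–7–8: 10+13+4+13 = 40
The minimum is 26 via 5–1–7–8.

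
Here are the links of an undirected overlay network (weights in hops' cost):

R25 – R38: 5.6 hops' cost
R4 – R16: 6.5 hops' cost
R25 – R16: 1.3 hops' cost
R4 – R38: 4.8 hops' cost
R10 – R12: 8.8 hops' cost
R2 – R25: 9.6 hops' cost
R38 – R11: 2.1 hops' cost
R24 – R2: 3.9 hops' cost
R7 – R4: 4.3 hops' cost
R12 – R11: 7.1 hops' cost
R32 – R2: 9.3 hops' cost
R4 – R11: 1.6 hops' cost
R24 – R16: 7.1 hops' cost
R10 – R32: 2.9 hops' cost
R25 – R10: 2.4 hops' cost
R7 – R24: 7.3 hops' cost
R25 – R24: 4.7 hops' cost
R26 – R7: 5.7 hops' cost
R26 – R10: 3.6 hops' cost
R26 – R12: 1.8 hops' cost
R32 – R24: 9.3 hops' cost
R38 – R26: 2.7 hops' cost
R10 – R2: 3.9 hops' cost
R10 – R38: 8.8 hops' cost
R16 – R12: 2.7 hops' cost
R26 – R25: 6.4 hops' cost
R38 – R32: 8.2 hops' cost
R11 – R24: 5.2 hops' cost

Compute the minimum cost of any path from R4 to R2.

Running Dijkstra from R4:
R4: 0
R11: 1.6  (via R4)
R38: 3.7  (via R11)
R7: 4.3  (via R4)
R26: 6.4  (via R38)
R16: 6.5  (via R4)
R24: 6.8  (via R11)
R25: 7.8  (via R16)
R12: 8.2  (via R26)
R10: 10  (via R26)
R2: 10.7  (via R24)
Shortest route: R4–R11–R24–R2 = 10.7 hops' cost.

10.7 hops' cost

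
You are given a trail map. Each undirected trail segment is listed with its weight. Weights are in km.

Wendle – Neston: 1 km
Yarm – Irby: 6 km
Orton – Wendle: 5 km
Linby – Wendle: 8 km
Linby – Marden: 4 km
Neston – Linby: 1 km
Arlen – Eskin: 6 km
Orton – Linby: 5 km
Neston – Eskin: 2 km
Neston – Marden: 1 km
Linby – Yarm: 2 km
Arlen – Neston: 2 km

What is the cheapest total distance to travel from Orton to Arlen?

8 km

Compare a few routes:
Orton → Wendle → Neston → Eskin → Arlen: 5+1+2+6 = 14
Orton → Linby → Neston → Eskin → Arlen: 5+1+2+6 = 14
Orton → Linby → Neston → Arlen: 5+1+2 = 8
Orton → Linby → Marden → Neston → Arlen: 5+4+1+2 = 12
The minimum is 8 km via Orton → Linby → Neston → Arlen.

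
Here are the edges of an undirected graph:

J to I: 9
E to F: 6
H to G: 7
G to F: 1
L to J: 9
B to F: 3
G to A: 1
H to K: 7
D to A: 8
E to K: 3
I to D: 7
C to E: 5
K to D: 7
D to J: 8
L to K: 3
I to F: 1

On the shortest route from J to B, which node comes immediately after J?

I

Compare a few routes:
J - I - F - B: 9+1+3 = 13
J - D - A - G - F - B: 8+8+1+1+3 = 21
J - D - I - F - B: 8+7+1+3 = 19
The minimum is 13 via J - I - F - B.
So from J the first move is to I.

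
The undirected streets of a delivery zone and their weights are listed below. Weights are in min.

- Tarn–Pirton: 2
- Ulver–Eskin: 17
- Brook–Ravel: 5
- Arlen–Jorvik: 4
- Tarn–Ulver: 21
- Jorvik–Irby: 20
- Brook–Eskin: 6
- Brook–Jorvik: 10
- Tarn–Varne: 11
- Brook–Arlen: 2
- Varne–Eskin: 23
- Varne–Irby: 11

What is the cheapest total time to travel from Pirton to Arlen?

Settle nodes by increasing distance from Pirton:
Pirton: 0
Tarn: 2  (via Pirton)
Varne: 13  (via Tarn)
Ulver: 23  (via Tarn)
Irby: 24  (via Varne)
Eskin: 36  (via Varne)
Brook: 42  (via Eskin)
Jorvik: 44  (via Irby)
Arlen: 44  (via Brook)
Shortest route: Pirton–Tarn–Varne–Eskin–Brook–Arlen = 44 min.

44 min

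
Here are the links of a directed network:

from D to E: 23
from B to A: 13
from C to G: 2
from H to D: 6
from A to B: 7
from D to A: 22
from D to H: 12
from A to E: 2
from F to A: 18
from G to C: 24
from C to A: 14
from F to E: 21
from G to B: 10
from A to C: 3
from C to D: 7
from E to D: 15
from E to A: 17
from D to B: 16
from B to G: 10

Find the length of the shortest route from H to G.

Compare a few routes:
H → D → B → G: 6+16+10 = 32
H → D → A → C → G: 6+22+3+2 = 33
The minimum is 32 via H → D → B → G.

32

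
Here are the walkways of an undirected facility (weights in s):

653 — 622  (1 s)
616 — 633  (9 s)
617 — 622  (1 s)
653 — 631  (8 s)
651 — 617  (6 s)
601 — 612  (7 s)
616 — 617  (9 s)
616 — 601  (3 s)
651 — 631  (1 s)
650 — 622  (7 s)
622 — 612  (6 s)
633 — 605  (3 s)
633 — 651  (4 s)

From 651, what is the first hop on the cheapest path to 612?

Compare a few routes:
651 → 631 → 653 → 622 → 612: 1+8+1+6 = 16
651 → 633 → 616 → 601 → 612: 4+9+3+7 = 23
651 → 617 → 622 → 612: 6+1+6 = 13
Cheapest is 651 → 617 → 622 → 612 at 13 s.
So from 651 the first move is to 617.

617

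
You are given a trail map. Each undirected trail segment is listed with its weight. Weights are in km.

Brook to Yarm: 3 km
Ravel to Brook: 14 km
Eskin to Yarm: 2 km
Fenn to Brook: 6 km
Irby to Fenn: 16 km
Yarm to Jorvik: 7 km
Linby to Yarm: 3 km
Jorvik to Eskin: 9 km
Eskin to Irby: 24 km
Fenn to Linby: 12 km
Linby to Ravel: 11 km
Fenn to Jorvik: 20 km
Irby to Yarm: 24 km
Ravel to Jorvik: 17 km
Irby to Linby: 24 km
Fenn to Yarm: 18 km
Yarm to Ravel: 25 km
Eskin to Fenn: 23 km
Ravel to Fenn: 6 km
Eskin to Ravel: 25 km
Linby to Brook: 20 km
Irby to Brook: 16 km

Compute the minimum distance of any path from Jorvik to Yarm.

7 km

Enumerating some paths:
Jorvik - Eskin - Yarm: 9+2 = 11
Jorvik - Yarm: 7 = 7
The minimum is 7 km via Jorvik - Yarm.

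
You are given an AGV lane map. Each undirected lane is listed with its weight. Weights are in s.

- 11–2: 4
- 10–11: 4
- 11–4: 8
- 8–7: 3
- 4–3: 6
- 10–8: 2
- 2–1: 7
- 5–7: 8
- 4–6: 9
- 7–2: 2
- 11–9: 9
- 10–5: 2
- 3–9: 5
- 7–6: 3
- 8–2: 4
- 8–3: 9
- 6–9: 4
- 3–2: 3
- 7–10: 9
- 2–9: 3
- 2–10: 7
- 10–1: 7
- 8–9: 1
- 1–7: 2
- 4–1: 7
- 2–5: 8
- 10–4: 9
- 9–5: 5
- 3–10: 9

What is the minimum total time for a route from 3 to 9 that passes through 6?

12 s

Best 3 to 6: 3–2–7–6 costing 8
Best 6 to 9: 6–9 costing 4
Total via 6: 8 + 4 = 12 s.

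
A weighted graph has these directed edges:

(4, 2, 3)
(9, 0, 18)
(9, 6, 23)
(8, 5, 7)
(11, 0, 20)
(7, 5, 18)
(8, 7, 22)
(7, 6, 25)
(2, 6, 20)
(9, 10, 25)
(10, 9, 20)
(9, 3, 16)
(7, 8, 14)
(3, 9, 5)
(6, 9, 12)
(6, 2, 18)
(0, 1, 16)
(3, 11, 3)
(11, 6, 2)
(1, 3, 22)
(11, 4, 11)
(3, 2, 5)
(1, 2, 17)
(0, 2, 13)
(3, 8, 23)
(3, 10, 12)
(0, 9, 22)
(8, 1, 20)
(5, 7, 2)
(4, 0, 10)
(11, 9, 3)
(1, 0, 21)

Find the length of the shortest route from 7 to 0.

Settle nodes by increasing distance from 7:
7: 0
8: 14  (via 7)
5: 18  (via 7)
6: 25  (via 7)
1: 34  (via 8)
9: 37  (via 6)
2: 43  (via 6)
3: 53  (via 9)
0: 55  (via 1)
Shortest route: 7–8–1–0 = 55.

55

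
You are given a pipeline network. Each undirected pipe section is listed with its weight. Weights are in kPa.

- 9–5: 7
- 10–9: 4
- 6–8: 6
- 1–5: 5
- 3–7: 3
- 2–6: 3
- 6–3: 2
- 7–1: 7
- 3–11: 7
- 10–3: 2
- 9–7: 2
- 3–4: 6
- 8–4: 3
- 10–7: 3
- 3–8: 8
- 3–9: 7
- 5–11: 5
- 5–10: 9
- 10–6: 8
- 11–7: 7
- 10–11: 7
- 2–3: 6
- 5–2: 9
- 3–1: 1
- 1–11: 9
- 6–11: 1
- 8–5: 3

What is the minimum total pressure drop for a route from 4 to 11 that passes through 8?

10 kPa

Best 4 to 8: 4 → 8 costing 3
Shortest 8→11: 8 → 6 → 11 = 7
Total via 8: 3 + 7 = 10 kPa.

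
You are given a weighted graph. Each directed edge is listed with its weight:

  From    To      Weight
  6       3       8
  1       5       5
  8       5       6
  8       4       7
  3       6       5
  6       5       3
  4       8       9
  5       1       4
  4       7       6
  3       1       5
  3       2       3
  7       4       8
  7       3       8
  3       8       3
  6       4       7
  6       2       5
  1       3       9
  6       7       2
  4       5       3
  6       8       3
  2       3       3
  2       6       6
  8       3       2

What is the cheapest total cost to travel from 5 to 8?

Enumerating some paths:
5 → 1 → 3 → 6 → 8: 4+9+5+3 = 21
5 → 1 → 3 → 8: 4+9+3 = 16
5 → 1 → 3 → 2 → 6 → 8: 4+9+3+6+3 = 25
The minimum is 16 via 5 → 1 → 3 → 8.

16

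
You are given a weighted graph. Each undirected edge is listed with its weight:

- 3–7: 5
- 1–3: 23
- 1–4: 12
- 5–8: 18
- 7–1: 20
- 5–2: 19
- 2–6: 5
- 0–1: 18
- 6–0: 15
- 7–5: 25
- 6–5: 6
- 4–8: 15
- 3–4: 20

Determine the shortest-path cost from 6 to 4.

39

Shortest distances from 6:
6: 0
2: 5  (via 6)
5: 6  (via 6)
0: 15  (via 6)
8: 24  (via 5)
7: 31  (via 5)
1: 33  (via 0)
3: 36  (via 7)
4: 39  (via 8)
Shortest route: 6–5–8–4 = 39.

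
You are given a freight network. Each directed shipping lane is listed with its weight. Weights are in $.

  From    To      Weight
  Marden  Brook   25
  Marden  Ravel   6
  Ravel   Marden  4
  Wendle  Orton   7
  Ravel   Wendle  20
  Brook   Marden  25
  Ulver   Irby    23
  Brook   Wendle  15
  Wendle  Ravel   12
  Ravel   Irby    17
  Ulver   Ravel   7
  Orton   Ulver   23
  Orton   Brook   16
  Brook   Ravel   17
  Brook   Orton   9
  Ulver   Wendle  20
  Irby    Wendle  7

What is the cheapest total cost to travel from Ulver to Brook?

Settle nodes by increasing distance from Ulver:
Ulver: 0
Ravel: 7  (via Ulver)
Marden: 11  (via Ravel)
Wendle: 20  (via Ulver)
Irby: 23  (via Ulver)
Orton: 27  (via Wendle)
Brook: 36  (via Marden)
Shortest route: Ulver → Ravel → Marden → Brook = $36.

$36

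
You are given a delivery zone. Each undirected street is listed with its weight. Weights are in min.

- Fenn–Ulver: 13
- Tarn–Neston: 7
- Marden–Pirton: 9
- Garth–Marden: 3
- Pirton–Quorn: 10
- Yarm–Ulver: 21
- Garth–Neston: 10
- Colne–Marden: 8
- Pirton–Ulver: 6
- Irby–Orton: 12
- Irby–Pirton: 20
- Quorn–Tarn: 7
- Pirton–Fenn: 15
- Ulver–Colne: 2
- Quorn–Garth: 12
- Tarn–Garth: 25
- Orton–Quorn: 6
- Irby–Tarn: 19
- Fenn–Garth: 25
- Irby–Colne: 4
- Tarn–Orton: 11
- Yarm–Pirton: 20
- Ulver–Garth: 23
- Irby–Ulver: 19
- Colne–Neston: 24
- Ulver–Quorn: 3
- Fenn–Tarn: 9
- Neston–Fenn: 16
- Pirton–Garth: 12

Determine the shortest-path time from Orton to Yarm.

30 min

Shortest distances from Orton:
Orton: 0
Quorn: 6  (via Orton)
Ulver: 9  (via Quorn)
Tarn: 11  (via Orton)
Colne: 11  (via Ulver)
Irby: 12  (via Orton)
Pirton: 15  (via Ulver)
Garth: 18  (via Quorn)
Neston: 18  (via Tarn)
Marden: 19  (via Colne)
Fenn: 20  (via Tarn)
Yarm: 30  (via Ulver)
Shortest route: Orton → Quorn → Ulver → Yarm = 30 min.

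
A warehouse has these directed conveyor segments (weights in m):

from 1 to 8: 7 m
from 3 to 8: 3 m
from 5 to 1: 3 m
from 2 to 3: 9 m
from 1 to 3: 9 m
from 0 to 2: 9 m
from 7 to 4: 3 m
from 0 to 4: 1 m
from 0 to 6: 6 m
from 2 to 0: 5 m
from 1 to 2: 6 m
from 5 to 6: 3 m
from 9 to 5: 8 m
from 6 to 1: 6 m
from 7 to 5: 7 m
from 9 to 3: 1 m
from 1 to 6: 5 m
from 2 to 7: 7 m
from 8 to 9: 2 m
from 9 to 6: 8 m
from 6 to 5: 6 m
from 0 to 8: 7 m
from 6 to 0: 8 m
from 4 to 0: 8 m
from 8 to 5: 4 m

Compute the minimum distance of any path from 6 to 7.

Compare a few routes:
6–5–1–2–7: 6+3+6+7 = 22
6–1–2–7: 6+6+7 = 19
6–0–2–7: 8+9+7 = 24
6–0–8–5–1–2–7: 8+7+4+3+6+7 = 35
Cheapest is 6–1–2–7 at 19 m.

19 m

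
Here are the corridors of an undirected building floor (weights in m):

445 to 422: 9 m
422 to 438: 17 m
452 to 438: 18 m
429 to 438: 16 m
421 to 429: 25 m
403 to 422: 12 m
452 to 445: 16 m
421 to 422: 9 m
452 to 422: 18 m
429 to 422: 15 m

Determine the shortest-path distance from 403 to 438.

29 m

Compare a few routes:
403 → 422 → 452 → 438: 12+18+18 = 48
403 → 422 → 438: 12+17 = 29
403 → 422 → 429 → 438: 12+15+16 = 43
Cheapest is 403 → 422 → 438 at 29 m.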